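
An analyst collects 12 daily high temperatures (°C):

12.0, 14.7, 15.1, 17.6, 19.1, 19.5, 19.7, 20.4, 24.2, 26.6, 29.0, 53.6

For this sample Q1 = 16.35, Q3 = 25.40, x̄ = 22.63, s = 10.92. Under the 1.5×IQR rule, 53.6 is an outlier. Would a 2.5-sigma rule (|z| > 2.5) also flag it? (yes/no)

z = (53.6 − 22.63) / 10.92 = 2.84.
|z| = 2.84 > 2.5.

yes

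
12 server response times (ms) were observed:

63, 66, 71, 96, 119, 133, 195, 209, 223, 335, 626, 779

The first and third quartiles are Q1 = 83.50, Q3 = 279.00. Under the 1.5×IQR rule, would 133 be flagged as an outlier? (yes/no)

no

IQR = Q3 − Q1 = 279.00 − 83.50 = 195.50.
Lower fence = Q1 − 1.5·IQR = 83.50 − 293.25 = -209.75.
Upper fence = Q3 + 1.5·IQR = 279.00 + 293.25 = 572.25.
133 lies within [-209.75, 572.25].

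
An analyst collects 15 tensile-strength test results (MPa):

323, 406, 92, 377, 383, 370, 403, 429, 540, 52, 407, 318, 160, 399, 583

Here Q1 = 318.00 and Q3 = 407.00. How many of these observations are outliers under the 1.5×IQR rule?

4

IQR = 89.00; fences at 318.00 − 133.50 = 184.50 and 407.00 + 133.50 = 540.50.
Outside the cutoffs: 52, 92, 160, 583.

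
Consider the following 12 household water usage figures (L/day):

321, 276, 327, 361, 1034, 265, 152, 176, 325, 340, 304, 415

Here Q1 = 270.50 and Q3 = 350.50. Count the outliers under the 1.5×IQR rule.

1

IQR = 80.00; fences at 270.50 − 120.00 = 150.50 and 350.50 + 120.00 = 470.50.
Outside the cutoffs: 1034.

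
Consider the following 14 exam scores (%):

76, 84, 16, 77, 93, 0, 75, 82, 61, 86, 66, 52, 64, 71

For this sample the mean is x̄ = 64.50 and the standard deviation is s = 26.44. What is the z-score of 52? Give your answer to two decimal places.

z = (52 − 64.50) / 26.44 = -0.47.

-0.47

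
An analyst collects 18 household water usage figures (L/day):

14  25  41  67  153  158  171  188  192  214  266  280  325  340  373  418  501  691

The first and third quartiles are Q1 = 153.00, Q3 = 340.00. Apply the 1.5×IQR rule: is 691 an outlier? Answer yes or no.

yes

IQR = Q3 − Q1 = 340.00 − 153.00 = 187.00.
Lower fence = Q1 − 1.5·IQR = 153.00 − 280.50 = -127.50.
Upper fence = Q3 + 1.5·IQR = 340.00 + 280.50 = 620.50.
691 lies above the upper fence.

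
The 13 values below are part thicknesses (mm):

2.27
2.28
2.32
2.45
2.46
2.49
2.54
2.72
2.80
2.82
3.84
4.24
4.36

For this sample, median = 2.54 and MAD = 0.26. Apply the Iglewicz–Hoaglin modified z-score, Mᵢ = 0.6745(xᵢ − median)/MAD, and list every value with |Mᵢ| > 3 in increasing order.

3.84, 4.24, 4.36

|Mᵢ| > 3 ⇔ |xᵢ − 2.54| > 3·0.26/0.6745 = 1.16.
So outliers lie outside [1.38, 3.70].
3.84: M = 3.37 → outlier.
4.24: M = 4.41 → outlier.
4.36: M = 4.72 → outlier.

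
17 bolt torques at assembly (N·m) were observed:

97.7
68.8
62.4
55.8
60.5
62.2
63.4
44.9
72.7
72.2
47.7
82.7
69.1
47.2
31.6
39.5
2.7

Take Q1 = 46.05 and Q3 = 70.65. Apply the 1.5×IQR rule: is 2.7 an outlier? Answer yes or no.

yes

IQR = Q3 − Q1 = 70.65 − 46.05 = 24.60.
Lower fence = Q1 − 1.5·IQR = 46.05 − 36.90 = 9.15.
Upper fence = Q3 + 1.5·IQR = 70.65 + 36.90 = 107.55.
2.7 lies below the lower fence.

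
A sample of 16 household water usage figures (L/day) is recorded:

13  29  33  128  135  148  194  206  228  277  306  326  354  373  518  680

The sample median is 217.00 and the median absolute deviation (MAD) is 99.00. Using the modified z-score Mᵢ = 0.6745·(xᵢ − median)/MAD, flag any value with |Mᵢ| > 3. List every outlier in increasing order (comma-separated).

|Mᵢ| > 3 ⇔ |xᵢ − 217.00| > 3·99.00/0.6745 = 440.33.
So outliers lie outside [-223.33, 657.33].
680: M = 3.15 → outlier.

680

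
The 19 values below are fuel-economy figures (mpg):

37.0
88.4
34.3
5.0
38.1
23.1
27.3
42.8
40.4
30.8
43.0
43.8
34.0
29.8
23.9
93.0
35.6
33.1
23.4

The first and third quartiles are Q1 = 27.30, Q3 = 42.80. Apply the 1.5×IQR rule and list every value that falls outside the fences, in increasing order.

88.4, 93.0

IQR = Q3 − Q1 = 42.80 − 27.30 = 15.50.
Lower fence = Q1 − 1.5·IQR = 27.30 − 23.25 = 4.05.
Upper fence = Q3 + 1.5·IQR = 42.80 + 23.25 = 66.05.
88.4 > 66.05 → outlier.
93.0 > 66.05 → outlier.
All remaining values lie within [4.05, 66.05].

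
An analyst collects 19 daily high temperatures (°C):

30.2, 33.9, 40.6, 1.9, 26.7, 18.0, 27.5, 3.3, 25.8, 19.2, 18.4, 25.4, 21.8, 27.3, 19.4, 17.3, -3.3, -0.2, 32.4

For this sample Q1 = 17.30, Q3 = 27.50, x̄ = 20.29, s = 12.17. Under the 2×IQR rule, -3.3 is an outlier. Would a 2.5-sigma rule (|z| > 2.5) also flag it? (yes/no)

z = (-3.3 − 20.29) / 12.17 = -1.94.
|z| = 1.94 ≤ 2.5.

no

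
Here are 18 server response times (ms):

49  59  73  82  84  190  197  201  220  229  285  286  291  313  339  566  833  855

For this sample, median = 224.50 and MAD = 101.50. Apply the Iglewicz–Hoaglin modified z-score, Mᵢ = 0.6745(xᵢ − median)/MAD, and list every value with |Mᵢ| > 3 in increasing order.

833, 855

|Mᵢ| > 3 ⇔ |xᵢ − 224.50| > 3·101.50/0.6745 = 451.45.
So outliers lie outside [-226.95, 675.95].
833: M = 4.04 → outlier.
855: M = 4.19 → outlier.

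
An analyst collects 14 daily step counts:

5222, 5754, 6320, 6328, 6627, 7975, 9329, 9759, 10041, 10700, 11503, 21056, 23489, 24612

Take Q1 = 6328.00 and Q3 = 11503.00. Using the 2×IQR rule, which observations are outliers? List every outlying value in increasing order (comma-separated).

IQR = Q3 − Q1 = 11503.00 − 6328.00 = 5175.00.
Lower fence = Q1 − 2·IQR = 6328.00 − 10350.00 = -4022.00.
Upper fence = Q3 + 2·IQR = 11503.00 + 10350.00 = 21853.00.
23489 > 21853.00 → outlier.
24612 > 21853.00 → outlier.
All remaining values lie within [-4022.00, 21853.00].

23489, 24612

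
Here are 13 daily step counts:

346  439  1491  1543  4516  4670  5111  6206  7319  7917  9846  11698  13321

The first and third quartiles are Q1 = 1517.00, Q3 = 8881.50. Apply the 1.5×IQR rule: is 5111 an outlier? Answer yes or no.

IQR = Q3 − Q1 = 8881.50 − 1517.00 = 7364.50.
Lower fence = Q1 − 1.5·IQR = 1517.00 − 11046.75 = -9529.75.
Upper fence = Q3 + 1.5·IQR = 8881.50 + 11046.75 = 19928.25.
5111 lies within [-9529.75, 19928.25].

no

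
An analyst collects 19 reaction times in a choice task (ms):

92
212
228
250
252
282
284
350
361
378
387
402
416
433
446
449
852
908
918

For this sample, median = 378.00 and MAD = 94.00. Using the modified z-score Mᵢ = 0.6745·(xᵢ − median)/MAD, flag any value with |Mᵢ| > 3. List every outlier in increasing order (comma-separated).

852, 908, 918

|Mᵢ| > 3 ⇔ |xᵢ − 378.00| > 3·94.00/0.6745 = 418.09.
So outliers lie outside [-40.09, 796.09].
852: M = 3.40 → outlier.
908: M = 3.80 → outlier.
918: M = 3.87 → outlier.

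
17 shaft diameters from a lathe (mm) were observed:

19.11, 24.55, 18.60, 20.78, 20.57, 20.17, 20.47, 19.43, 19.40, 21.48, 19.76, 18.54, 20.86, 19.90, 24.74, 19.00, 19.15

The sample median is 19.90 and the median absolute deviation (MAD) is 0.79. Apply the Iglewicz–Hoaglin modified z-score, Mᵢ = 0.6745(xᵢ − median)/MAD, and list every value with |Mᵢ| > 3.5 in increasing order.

24.55, 24.74

|Mᵢ| > 3.5 ⇔ |xᵢ − 19.90| > 3.5·0.79/0.6745 = 4.10.
So outliers lie outside [15.80, 24.00].
24.55: M = 3.97 → outlier.
24.74: M = 4.13 → outlier.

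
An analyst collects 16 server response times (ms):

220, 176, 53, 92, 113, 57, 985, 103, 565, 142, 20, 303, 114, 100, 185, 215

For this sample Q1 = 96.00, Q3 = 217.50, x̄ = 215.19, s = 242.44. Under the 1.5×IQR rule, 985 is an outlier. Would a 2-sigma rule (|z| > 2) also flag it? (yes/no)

yes

z = (985 − 215.19) / 242.44 = 3.18.
|z| = 3.18 > 2.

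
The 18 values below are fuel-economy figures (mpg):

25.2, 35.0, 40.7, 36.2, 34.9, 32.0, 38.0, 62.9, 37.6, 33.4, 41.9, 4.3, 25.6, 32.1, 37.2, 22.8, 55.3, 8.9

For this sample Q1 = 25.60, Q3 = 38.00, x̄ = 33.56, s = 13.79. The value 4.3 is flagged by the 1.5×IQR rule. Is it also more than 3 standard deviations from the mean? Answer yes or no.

z = (4.3 − 33.56) / 13.79 = -2.12.
|z| = 2.12 ≤ 3.

no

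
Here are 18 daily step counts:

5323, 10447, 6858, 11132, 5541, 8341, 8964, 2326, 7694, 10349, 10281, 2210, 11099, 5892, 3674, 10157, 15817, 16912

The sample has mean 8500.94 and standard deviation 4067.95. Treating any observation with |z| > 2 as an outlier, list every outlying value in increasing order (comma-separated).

16912

Cutoffs at x̄ ± 2s: 8500.94 ± 2·4067.95 = [365.04, 16636.84].
16912: z = 2.07, |z| > 2 → outlier.
Every other value lies within [365.04, 16636.84].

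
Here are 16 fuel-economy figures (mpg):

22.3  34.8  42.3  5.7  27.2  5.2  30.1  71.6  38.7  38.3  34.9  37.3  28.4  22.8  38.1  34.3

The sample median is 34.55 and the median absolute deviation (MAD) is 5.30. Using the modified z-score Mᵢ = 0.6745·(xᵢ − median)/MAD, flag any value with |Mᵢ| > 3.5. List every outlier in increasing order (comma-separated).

|Mᵢ| > 3.5 ⇔ |xᵢ − 34.55| > 3.5·5.30/0.6745 = 27.50.
So outliers lie outside [7.05, 62.05].
5.2: M = -3.74 → outlier.
5.7: M = -3.67 → outlier.
71.6: M = 4.72 → outlier.

5.2, 5.7, 71.6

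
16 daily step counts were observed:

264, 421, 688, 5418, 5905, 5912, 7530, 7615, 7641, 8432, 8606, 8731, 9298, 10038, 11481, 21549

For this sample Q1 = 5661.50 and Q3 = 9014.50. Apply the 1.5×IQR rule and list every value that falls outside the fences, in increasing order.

264, 421, 21549

IQR = Q3 − Q1 = 9014.50 − 5661.50 = 3353.00.
Lower fence = Q1 − 1.5·IQR = 5661.50 − 5029.50 = 632.00.
Upper fence = Q3 + 1.5·IQR = 9014.50 + 5029.50 = 14044.00.
264 < 632.00 → outlier.
421 < 632.00 → outlier.
21549 > 14044.00 → outlier.
All remaining values lie within [632.00, 14044.00].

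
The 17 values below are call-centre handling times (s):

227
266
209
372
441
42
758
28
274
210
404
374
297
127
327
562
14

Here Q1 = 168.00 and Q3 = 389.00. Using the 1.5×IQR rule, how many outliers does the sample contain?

IQR = 221.00; fences at 168.00 − 331.50 = -163.50 and 389.00 + 331.50 = 720.50.
Outside the cutoffs: 758.

1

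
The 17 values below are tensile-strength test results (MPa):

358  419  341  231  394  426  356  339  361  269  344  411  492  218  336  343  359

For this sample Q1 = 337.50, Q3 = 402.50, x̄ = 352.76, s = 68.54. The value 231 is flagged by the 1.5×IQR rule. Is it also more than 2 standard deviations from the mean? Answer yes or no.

z = (231 − 352.76) / 68.54 = -1.78.
|z| = 1.78 ≤ 2.

no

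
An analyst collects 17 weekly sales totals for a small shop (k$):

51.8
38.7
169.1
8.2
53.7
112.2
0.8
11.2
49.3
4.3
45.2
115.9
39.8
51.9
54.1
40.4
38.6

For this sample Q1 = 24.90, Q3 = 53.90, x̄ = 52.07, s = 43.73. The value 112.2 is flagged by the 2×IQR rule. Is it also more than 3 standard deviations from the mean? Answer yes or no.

z = (112.2 − 52.07) / 43.73 = 1.38.
|z| = 1.38 ≤ 3.

no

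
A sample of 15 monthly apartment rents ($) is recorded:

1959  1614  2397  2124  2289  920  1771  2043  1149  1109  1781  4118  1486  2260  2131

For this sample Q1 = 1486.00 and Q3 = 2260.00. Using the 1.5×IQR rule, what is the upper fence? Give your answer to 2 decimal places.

3421.00

IQR = Q3 − Q1 = 2260.00 − 1486.00 = 774.00.
Lower fence = Q1 − 1.5·IQR = 1486.00 − 1161.00 = 325.00.
Upper fence = Q3 + 1.5·IQR = 2260.00 + 1161.00 = 3421.00.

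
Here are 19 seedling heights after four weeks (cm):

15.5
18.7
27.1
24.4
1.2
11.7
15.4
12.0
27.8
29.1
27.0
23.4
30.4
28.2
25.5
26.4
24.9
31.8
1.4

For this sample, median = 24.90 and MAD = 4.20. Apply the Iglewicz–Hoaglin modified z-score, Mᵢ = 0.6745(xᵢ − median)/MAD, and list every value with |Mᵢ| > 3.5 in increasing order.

|Mᵢ| > 3.5 ⇔ |xᵢ − 24.90| > 3.5·4.20/0.6745 = 21.79.
So outliers lie outside [3.11, 46.69].
1.2: M = -3.81 → outlier.
1.4: M = -3.77 → outlier.

1.2, 1.4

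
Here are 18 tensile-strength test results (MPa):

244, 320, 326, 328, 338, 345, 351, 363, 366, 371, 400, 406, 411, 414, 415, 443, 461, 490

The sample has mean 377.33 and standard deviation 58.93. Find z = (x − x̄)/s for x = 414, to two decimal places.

0.62

z = (414 − 377.33) / 58.93 = 0.62.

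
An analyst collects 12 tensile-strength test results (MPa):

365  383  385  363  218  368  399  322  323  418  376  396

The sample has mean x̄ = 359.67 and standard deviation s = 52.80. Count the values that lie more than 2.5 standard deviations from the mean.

Cutoffs: x̄ ± 2.5s = [227.67, 491.67].
Outside the cutoffs: 218.

1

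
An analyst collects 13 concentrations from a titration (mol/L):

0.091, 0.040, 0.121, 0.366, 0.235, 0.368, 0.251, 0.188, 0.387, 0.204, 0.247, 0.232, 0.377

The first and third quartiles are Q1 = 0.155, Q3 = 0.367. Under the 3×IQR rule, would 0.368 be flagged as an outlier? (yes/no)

IQR = Q3 − Q1 = 0.367 − 0.155 = 0.212.
Lower fence = Q1 − 3·IQR = 0.155 − 0.636 = -0.481.
Upper fence = Q3 + 3·IQR = 0.367 + 0.636 = 1.003.
0.368 lies within [-0.481, 1.003].

no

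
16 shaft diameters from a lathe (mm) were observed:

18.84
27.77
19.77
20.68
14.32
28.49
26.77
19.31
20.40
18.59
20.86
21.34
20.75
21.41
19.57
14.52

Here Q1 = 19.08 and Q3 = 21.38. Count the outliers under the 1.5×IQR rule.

IQR = 2.30; fences at 19.08 − 3.45 = 15.63 and 21.38 + 3.45 = 24.83.
Outside the cutoffs: 14.32, 14.52, 26.77, 27.77, 28.49.

5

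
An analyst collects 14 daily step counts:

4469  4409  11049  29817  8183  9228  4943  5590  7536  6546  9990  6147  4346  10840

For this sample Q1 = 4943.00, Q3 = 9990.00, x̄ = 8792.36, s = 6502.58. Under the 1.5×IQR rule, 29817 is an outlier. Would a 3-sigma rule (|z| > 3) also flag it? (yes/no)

z = (29817 − 8792.36) / 6502.58 = 3.23.
|z| = 3.23 > 3.

yes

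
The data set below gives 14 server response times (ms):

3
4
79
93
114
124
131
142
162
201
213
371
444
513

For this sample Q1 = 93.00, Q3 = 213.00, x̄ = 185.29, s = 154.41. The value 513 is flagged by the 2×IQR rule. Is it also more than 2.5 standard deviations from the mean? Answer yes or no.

z = (513 − 185.29) / 154.41 = 2.12.
|z| = 2.12 ≤ 2.5.

no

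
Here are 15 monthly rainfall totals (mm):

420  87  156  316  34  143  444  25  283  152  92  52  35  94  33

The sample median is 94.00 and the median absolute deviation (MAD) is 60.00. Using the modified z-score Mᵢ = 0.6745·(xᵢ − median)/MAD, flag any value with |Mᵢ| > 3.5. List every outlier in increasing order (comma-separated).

420, 444

|Mᵢ| > 3.5 ⇔ |xᵢ − 94.00| > 3.5·60.00/0.6745 = 311.34.
So outliers lie outside [-217.34, 405.34].
420: M = 3.66 → outlier.
444: M = 3.93 → outlier.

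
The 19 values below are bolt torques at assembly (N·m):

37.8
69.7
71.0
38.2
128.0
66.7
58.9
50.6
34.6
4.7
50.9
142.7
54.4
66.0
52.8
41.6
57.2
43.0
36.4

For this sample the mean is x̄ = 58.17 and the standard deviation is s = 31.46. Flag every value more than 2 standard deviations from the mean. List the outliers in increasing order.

128.0, 142.7

Cutoffs at x̄ ± 2s: 58.17 ± 2·31.46 = [-4.75, 121.09].
128.0: z = 2.22, |z| > 2 → outlier.
142.7: z = 2.69, |z| > 2 → outlier.
Every other value lies within [-4.75, 121.09].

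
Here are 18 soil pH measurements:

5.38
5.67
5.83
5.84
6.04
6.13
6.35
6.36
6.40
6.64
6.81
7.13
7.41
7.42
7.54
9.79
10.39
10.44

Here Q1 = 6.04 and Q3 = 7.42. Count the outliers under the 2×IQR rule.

2

IQR = 1.38; fences at 6.04 − 2.76 = 3.28 and 7.42 + 2.76 = 10.18.
Outside the cutoffs: 10.39, 10.44.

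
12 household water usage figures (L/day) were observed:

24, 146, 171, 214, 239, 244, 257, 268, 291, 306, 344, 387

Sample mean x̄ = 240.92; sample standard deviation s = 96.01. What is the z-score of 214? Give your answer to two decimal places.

-0.28

z = (214 − 240.92) / 96.01 = -0.28.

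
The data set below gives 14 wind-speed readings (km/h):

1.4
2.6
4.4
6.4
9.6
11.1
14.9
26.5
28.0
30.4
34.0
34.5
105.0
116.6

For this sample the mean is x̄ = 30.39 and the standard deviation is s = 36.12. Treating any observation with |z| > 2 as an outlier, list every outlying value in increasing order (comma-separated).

Cutoffs at x̄ ± 2s: 30.39 ± 2·36.12 = [-41.85, 102.63].
105.0: z = 2.07, |z| > 2 → outlier.
116.6: z = 2.39, |z| > 2 → outlier.
Every other value lies within [-41.85, 102.63].

105.0, 116.6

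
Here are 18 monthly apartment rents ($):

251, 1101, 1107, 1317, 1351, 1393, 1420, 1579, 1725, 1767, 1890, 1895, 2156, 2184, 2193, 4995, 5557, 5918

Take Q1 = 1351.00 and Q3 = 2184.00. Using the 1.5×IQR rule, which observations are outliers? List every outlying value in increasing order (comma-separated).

4995, 5557, 5918

IQR = Q3 − Q1 = 2184.00 − 1351.00 = 833.00.
Lower fence = Q1 − 1.5·IQR = 1351.00 − 1249.50 = 101.50.
Upper fence = Q3 + 1.5·IQR = 2184.00 + 1249.50 = 3433.50.
4995 > 3433.50 → outlier.
5557 > 3433.50 → outlier.
5918 > 3433.50 → outlier.
All remaining values lie within [101.50, 3433.50].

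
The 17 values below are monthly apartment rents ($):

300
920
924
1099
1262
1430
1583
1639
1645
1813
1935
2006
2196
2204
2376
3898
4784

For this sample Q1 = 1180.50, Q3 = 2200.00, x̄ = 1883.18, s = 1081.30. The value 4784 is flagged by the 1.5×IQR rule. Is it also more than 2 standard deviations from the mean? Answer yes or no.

z = (4784 − 1883.18) / 1081.30 = 2.68.
|z| = 2.68 > 2.

yes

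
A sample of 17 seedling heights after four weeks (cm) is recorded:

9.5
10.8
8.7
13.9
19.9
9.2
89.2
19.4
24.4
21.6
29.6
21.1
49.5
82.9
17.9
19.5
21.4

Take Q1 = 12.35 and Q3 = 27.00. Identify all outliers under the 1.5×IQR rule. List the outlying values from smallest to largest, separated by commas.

49.5, 82.9, 89.2

IQR = Q3 − Q1 = 27.00 − 12.35 = 14.65.
Lower fence = Q1 − 1.5·IQR = 12.35 − 21.975 = -9.625.
Upper fence = Q3 + 1.5·IQR = 27.00 + 21.975 = 48.975.
49.5 > 48.975 → outlier.
82.9 > 48.975 → outlier.
89.2 > 48.975 → outlier.
All remaining values lie within [-9.625, 48.975].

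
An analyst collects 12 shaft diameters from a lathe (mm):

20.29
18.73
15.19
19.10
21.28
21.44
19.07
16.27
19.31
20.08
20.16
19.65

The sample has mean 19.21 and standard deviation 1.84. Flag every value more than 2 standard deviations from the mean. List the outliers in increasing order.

15.19

Cutoffs at x̄ ± 2s: 19.21 ± 2·1.84 = [15.53, 22.89].
15.19: z = -2.18, |z| > 2 → outlier.
Every other value lies within [15.53, 22.89].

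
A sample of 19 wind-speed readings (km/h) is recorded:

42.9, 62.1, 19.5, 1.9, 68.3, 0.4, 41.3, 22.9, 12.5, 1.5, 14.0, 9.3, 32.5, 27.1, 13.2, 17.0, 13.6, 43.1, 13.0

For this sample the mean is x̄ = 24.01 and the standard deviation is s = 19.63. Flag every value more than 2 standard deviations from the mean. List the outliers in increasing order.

68.3

Cutoffs at x̄ ± 2s: 24.01 ± 2·19.63 = [-15.25, 63.27].
68.3: z = 2.26, |z| > 2 → outlier.
Every other value lies within [-15.25, 63.27].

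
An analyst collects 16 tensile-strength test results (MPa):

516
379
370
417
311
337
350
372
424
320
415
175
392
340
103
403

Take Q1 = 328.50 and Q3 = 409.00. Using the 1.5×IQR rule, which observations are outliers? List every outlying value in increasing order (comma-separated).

103, 175

IQR = Q3 − Q1 = 409.00 − 328.50 = 80.50.
Lower fence = Q1 − 1.5·IQR = 328.50 − 120.75 = 207.75.
Upper fence = Q3 + 1.5·IQR = 409.00 + 120.75 = 529.75.
103 < 207.75 → outlier.
175 < 207.75 → outlier.
All remaining values lie within [207.75, 529.75].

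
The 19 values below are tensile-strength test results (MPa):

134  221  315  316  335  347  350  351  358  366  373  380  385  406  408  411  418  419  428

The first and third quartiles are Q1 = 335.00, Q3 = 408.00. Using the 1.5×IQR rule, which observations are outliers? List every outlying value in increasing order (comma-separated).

134, 221

IQR = Q3 − Q1 = 408.00 − 335.00 = 73.00.
Lower fence = Q1 − 1.5·IQR = 335.00 − 109.50 = 225.50.
Upper fence = Q3 + 1.5·IQR = 408.00 + 109.50 = 517.50.
134 < 225.50 → outlier.
221 < 225.50 → outlier.
All remaining values lie within [225.50, 517.50].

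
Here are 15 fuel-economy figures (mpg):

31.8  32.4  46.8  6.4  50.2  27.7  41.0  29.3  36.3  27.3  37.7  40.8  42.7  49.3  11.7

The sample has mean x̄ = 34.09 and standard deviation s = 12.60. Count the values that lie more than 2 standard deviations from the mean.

Cutoffs: x̄ ± 2s = [8.89, 59.29].
Outside the cutoffs: 6.4.

1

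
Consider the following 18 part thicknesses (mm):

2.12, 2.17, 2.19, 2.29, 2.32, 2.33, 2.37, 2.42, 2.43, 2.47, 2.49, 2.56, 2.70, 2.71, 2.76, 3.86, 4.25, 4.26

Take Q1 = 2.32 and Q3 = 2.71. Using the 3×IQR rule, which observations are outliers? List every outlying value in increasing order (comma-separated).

IQR = Q3 − Q1 = 2.71 − 2.32 = 0.39.
Lower fence = Q1 − 3·IQR = 2.32 − 1.17 = 1.15.
Upper fence = Q3 + 3·IQR = 2.71 + 1.17 = 3.88.
4.25 > 3.88 → outlier.
4.26 > 3.88 → outlier.
All remaining values lie within [1.15, 3.88].

4.25, 4.26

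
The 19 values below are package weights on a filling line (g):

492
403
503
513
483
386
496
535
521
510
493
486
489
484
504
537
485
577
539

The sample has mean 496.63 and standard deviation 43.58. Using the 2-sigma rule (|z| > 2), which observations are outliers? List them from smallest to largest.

386, 403

Cutoffs at x̄ ± 2s: 496.63 ± 2·43.58 = [409.47, 583.79].
386: z = -2.54, |z| > 2 → outlier.
403: z = -2.15, |z| > 2 → outlier.
Every other value lies within [409.47, 583.79].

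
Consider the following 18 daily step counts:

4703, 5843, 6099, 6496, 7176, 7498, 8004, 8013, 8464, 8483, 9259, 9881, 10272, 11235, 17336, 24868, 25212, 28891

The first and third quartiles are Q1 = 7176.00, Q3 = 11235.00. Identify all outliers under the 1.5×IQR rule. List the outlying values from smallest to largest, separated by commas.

IQR = Q3 − Q1 = 11235.00 − 7176.00 = 4059.00.
Lower fence = Q1 − 1.5·IQR = 7176.00 − 6088.50 = 1087.50.
Upper fence = Q3 + 1.5·IQR = 11235.00 + 6088.50 = 17323.50.
17336 > 17323.50 → outlier.
24868 > 17323.50 → outlier.
25212 > 17323.50 → outlier.
28891 > 17323.50 → outlier.
All remaining values lie within [1087.50, 17323.50].

17336, 24868, 25212, 28891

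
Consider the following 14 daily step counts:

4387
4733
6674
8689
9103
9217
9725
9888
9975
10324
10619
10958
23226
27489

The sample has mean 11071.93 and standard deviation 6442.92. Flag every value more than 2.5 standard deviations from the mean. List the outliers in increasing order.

Cutoffs at x̄ ± 2.5s: 11071.93 ± 2.5·6442.92 = [-5035.37, 27179.23].
27489: z = 2.55, |z| > 2.5 → outlier.
Every other value lies within [-5035.37, 27179.23].

27489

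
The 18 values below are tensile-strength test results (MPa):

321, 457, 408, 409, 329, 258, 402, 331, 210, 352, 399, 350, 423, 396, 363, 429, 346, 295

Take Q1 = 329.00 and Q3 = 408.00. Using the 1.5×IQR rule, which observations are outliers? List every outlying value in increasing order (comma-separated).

210

IQR = Q3 − Q1 = 408.00 − 329.00 = 79.00.
Lower fence = Q1 − 1.5·IQR = 329.00 − 118.50 = 210.50.
Upper fence = Q3 + 1.5·IQR = 408.00 + 118.50 = 526.50.
210 < 210.50 → outlier.
All remaining values lie within [210.50, 526.50].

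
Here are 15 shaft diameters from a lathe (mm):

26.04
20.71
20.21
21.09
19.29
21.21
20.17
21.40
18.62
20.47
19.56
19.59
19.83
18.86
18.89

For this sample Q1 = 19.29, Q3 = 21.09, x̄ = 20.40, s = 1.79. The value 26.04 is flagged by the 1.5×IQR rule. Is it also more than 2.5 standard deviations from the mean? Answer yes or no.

yes

z = (26.04 − 20.40) / 1.79 = 3.15.
|z| = 3.15 > 2.5.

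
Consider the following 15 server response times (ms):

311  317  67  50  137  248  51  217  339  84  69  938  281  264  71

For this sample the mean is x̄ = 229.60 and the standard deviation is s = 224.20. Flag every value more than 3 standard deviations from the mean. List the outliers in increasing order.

Cutoffs at x̄ ± 3s: 229.60 ± 3·224.20 = [-443.00, 902.20].
938: z = 3.16, |z| > 3 → outlier.
Every other value lies within [-443.00, 902.20].

938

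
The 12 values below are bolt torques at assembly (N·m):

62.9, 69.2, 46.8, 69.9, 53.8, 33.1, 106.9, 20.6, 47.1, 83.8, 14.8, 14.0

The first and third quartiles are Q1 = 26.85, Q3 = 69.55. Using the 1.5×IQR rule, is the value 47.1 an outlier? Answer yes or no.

IQR = Q3 − Q1 = 69.55 − 26.85 = 42.70.
Lower fence = Q1 − 1.5·IQR = 26.85 − 64.05 = -37.20.
Upper fence = Q3 + 1.5·IQR = 69.55 + 64.05 = 133.60.
47.1 lies within [-37.20, 133.60].

no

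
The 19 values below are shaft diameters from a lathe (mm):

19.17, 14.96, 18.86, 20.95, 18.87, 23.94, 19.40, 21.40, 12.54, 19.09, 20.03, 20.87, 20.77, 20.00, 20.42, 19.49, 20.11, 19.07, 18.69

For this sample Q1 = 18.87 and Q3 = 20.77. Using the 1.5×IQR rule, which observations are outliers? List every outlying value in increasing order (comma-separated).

12.54, 14.96, 23.94

IQR = Q3 − Q1 = 20.77 − 18.87 = 1.90.
Lower fence = Q1 − 1.5·IQR = 18.87 − 2.85 = 16.02.
Upper fence = Q3 + 1.5·IQR = 20.77 + 2.85 = 23.62.
12.54 < 16.02 → outlier.
14.96 < 16.02 → outlier.
23.94 > 23.62 → outlier.
All remaining values lie within [16.02, 23.62].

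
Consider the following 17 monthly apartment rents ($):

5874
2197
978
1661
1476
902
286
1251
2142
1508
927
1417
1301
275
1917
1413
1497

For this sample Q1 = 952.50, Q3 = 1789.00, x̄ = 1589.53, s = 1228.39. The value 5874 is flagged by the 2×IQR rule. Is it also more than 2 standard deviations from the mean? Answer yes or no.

z = (5874 − 1589.53) / 1228.39 = 3.49.
|z| = 3.49 > 2.

yes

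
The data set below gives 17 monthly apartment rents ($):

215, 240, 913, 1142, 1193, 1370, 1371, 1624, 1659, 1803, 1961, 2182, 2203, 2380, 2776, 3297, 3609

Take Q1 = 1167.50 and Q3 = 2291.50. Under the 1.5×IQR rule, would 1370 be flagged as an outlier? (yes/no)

IQR = Q3 − Q1 = 2291.50 − 1167.50 = 1124.00.
Lower fence = Q1 − 1.5·IQR = 1167.50 − 1686.00 = -518.50.
Upper fence = Q3 + 1.5·IQR = 2291.50 + 1686.00 = 3977.50.
1370 lies within [-518.50, 3977.50].

no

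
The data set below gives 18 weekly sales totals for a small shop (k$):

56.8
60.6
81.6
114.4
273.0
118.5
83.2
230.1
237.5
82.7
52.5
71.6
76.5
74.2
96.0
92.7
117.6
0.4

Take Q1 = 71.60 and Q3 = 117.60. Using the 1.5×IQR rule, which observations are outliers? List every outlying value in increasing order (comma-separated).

0.4, 230.1, 237.5, 273.0

IQR = Q3 − Q1 = 117.60 − 71.60 = 46.00.
Lower fence = Q1 − 1.5·IQR = 71.60 − 69.00 = 2.60.
Upper fence = Q3 + 1.5·IQR = 117.60 + 69.00 = 186.60.
0.4 < 2.60 → outlier.
230.1 > 186.60 → outlier.
237.5 > 186.60 → outlier.
273.0 > 186.60 → outlier.
All remaining values lie within [2.60, 186.60].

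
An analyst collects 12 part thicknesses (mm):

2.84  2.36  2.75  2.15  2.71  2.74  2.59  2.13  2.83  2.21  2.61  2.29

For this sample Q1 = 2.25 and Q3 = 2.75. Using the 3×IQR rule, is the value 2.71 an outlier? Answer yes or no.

no

IQR = Q3 − Q1 = 2.75 − 2.25 = 0.50.
Lower fence = Q1 − 3·IQR = 2.25 − 1.50 = 0.75.
Upper fence = Q3 + 3·IQR = 2.75 + 1.50 = 4.25.
2.71 lies within [0.75, 4.25].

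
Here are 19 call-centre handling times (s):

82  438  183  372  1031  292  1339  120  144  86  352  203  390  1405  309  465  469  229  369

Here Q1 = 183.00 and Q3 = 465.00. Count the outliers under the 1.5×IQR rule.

3

IQR = 282.00; fences at 183.00 − 423.00 = -240.00 and 465.00 + 423.00 = 888.00.
Outside the cutoffs: 1031, 1339, 1405.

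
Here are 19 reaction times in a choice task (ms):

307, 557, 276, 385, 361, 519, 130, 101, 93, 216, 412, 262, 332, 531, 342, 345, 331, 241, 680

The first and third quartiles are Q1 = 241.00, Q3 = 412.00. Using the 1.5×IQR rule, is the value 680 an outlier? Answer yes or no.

yes

IQR = Q3 − Q1 = 412.00 − 241.00 = 171.00.
Lower fence = Q1 − 1.5·IQR = 241.00 − 256.50 = -15.50.
Upper fence = Q3 + 1.5·IQR = 412.00 + 256.50 = 668.50.
680 lies above the upper fence.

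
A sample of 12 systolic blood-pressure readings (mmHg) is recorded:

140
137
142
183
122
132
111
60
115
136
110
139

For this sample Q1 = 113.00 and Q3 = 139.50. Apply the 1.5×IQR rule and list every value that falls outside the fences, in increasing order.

60, 183

IQR = Q3 − Q1 = 139.50 − 113.00 = 26.50.
Lower fence = Q1 − 1.5·IQR = 113.00 − 39.75 = 73.25.
Upper fence = Q3 + 1.5·IQR = 139.50 + 39.75 = 179.25.
60 < 73.25 → outlier.
183 > 179.25 → outlier.
All remaining values lie within [73.25, 179.25].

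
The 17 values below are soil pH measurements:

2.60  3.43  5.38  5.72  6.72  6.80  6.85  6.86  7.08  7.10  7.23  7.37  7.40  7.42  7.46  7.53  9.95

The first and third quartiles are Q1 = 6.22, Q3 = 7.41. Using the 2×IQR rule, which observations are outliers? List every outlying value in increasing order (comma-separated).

IQR = Q3 − Q1 = 7.41 − 6.22 = 1.19.
Lower fence = Q1 − 2·IQR = 6.22 − 2.38 = 3.84.
Upper fence = Q3 + 2·IQR = 7.41 + 2.38 = 9.79.
2.60 < 3.84 → outlier.
3.43 < 3.84 → outlier.
9.95 > 9.79 → outlier.
All remaining values lie within [3.84, 9.79].

2.60, 3.43, 9.95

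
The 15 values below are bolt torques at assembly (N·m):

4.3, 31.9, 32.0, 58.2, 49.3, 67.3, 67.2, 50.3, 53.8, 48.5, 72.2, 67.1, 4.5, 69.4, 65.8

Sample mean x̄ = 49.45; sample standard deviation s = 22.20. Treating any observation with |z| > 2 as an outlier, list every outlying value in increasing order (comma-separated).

Cutoffs at x̄ ± 2s: 49.45 ± 2·22.20 = [5.05, 93.85].
4.3: z = -2.03, |z| > 2 → outlier.
4.5: z = -2.02, |z| > 2 → outlier.
Every other value lies within [5.05, 93.85].

4.3, 4.5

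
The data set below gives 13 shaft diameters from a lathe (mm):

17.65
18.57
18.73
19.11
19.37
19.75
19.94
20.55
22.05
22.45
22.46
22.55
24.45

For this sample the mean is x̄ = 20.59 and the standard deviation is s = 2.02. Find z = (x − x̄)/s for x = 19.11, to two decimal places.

z = (19.11 − 20.59) / 2.02 = -0.73.

-0.73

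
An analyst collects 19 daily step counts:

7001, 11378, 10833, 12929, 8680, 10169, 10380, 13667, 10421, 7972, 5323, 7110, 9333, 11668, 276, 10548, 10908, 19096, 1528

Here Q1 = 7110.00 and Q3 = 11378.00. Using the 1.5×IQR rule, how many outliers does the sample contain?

2

IQR = 4268.00; fences at 7110.00 − 6402.00 = 708.00 and 11378.00 + 6402.00 = 17780.00.
Outside the cutoffs: 276, 19096.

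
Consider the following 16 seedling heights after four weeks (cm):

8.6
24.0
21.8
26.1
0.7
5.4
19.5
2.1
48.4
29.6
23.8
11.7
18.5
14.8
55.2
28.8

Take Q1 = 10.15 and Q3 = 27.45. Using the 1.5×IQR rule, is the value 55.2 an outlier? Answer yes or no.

IQR = Q3 − Q1 = 27.45 − 10.15 = 17.30.
Lower fence = Q1 − 1.5·IQR = 10.15 − 25.95 = -15.80.
Upper fence = Q3 + 1.5·IQR = 27.45 + 25.95 = 53.40.
55.2 lies above the upper fence.

yes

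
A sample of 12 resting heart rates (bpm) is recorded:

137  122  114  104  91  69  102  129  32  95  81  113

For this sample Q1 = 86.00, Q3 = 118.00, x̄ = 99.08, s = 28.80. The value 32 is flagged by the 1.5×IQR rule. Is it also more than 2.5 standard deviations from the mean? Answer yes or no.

no

z = (32 − 99.08) / 28.80 = -2.33.
|z| = 2.33 ≤ 2.5.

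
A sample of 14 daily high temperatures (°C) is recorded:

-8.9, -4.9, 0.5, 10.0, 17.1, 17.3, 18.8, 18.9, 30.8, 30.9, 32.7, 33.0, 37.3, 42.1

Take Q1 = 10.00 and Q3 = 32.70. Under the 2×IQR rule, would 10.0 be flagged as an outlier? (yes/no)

IQR = Q3 − Q1 = 32.70 − 10.00 = 22.70.
Lower fence = Q1 − 2·IQR = 10.00 − 45.40 = -35.40.
Upper fence = Q3 + 2·IQR = 32.70 + 45.40 = 78.10.
10.0 lies within [-35.40, 78.10].

no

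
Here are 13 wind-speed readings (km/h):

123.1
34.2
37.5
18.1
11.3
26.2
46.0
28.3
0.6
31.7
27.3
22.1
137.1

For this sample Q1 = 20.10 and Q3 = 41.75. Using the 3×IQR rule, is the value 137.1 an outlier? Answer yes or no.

IQR = Q3 − Q1 = 41.75 − 20.10 = 21.65.
Lower fence = Q1 − 3·IQR = 20.10 − 64.95 = -44.85.
Upper fence = Q3 + 3·IQR = 41.75 + 64.95 = 106.70.
137.1 lies above the upper fence.

yes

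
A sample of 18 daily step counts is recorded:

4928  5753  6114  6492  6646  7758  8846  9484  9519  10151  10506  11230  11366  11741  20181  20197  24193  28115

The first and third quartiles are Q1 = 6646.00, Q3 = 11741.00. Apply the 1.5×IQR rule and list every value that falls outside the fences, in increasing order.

20181, 20197, 24193, 28115

IQR = Q3 − Q1 = 11741.00 − 6646.00 = 5095.00.
Lower fence = Q1 − 1.5·IQR = 6646.00 − 7642.50 = -996.50.
Upper fence = Q3 + 1.5·IQR = 11741.00 + 7642.50 = 19383.50.
20181 > 19383.50 → outlier.
20197 > 19383.50 → outlier.
24193 > 19383.50 → outlier.
28115 > 19383.50 → outlier.
All remaining values lie within [-996.50, 19383.50].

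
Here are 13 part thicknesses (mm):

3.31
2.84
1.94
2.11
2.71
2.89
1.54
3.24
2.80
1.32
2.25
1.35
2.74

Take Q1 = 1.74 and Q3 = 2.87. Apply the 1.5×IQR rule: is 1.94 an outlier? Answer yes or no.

no

IQR = Q3 − Q1 = 2.87 − 1.74 = 1.13.
Lower fence = Q1 − 1.5·IQR = 1.74 − 1.695 = 0.045.
Upper fence = Q3 + 1.5·IQR = 2.87 + 1.695 = 4.565.
1.94 lies within [0.045, 4.565].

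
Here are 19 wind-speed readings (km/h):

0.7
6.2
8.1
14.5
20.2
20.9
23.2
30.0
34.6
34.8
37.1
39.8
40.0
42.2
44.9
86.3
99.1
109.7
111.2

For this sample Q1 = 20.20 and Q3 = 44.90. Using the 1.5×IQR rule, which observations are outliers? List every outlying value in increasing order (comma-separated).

86.3, 99.1, 109.7, 111.2

IQR = Q3 − Q1 = 44.90 − 20.20 = 24.70.
Lower fence = Q1 − 1.5·IQR = 20.20 − 37.05 = -16.85.
Upper fence = Q3 + 1.5·IQR = 44.90 + 37.05 = 81.95.
86.3 > 81.95 → outlier.
99.1 > 81.95 → outlier.
109.7 > 81.95 → outlier.
111.2 > 81.95 → outlier.
All remaining values lie within [-16.85, 81.95].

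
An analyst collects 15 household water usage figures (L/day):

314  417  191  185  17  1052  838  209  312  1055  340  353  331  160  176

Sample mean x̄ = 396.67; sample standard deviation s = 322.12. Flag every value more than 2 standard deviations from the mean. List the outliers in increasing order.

1052, 1055

Cutoffs at x̄ ± 2s: 396.67 ± 2·322.12 = [-247.57, 1040.91].
1052: z = 2.03, |z| > 2 → outlier.
1055: z = 2.04, |z| > 2 → outlier.
Every other value lies within [-247.57, 1040.91].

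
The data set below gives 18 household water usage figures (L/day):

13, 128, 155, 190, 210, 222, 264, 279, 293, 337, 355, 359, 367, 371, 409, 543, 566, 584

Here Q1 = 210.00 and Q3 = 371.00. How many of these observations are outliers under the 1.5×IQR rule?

IQR = 161.00; fences at 210.00 − 241.50 = -31.50 and 371.00 + 241.50 = 612.50.
Every value lies within the cutoffs.

0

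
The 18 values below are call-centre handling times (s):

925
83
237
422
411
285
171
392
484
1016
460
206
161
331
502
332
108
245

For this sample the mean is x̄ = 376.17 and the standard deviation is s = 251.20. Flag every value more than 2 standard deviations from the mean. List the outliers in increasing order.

Cutoffs at x̄ ± 2s: 376.17 ± 2·251.20 = [-126.23, 878.57].
925: z = 2.18, |z| > 2 → outlier.
1016: z = 2.55, |z| > 2 → outlier.
Every other value lies within [-126.23, 878.57].

925, 1016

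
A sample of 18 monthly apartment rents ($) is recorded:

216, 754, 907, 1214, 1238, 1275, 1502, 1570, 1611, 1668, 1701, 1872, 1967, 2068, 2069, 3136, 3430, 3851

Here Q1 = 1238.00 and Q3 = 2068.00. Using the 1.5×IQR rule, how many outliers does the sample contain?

2

IQR = 830.00; fences at 1238.00 − 1245.00 = -7.00 and 2068.00 + 1245.00 = 3313.00.
Outside the cutoffs: 3430, 3851.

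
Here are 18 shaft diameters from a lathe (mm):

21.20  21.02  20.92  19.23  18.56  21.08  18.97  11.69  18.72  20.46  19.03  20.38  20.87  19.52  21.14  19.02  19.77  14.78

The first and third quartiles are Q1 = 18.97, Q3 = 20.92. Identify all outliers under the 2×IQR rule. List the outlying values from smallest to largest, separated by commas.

IQR = Q3 − Q1 = 20.92 − 18.97 = 1.95.
Lower fence = Q1 − 2·IQR = 18.97 − 3.90 = 15.07.
Upper fence = Q3 + 2·IQR = 20.92 + 3.90 = 24.82.
11.69 < 15.07 → outlier.
14.78 < 15.07 → outlier.
All remaining values lie within [15.07, 24.82].

11.69, 14.78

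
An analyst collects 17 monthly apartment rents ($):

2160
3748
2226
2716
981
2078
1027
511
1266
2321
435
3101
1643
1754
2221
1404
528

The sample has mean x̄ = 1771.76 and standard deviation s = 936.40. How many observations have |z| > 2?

1

Cutoffs: x̄ ± 2s = [-101.04, 3644.56].
Outside the cutoffs: 3748.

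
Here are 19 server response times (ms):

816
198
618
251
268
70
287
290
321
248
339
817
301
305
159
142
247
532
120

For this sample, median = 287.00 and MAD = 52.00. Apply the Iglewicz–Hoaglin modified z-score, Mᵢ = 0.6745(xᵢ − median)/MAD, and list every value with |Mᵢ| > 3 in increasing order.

532, 618, 816, 817

|Mᵢ| > 3 ⇔ |xᵢ − 287.00| > 3·52.00/0.6745 = 231.28.
So outliers lie outside [55.72, 518.28].
532: M = 3.18 → outlier.
618: M = 4.29 → outlier.
816: M = 6.86 → outlier.
817: M = 6.87 → outlier.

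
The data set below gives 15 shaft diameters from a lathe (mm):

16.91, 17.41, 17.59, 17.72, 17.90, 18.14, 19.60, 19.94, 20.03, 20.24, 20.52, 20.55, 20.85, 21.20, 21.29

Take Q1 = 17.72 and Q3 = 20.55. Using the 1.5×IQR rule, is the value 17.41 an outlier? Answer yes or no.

no

IQR = Q3 − Q1 = 20.55 − 17.72 = 2.83.
Lower fence = Q1 − 1.5·IQR = 17.72 − 4.245 = 13.475.
Upper fence = Q3 + 1.5·IQR = 20.55 + 4.245 = 24.795.
17.41 lies within [13.475, 24.795].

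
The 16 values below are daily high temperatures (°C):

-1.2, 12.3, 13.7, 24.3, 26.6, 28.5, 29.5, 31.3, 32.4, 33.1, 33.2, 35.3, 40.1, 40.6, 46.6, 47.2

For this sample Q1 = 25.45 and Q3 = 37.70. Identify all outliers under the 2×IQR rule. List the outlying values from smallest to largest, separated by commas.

IQR = Q3 − Q1 = 37.70 − 25.45 = 12.25.
Lower fence = Q1 − 2·IQR = 25.45 − 24.50 = 0.95.
Upper fence = Q3 + 2·IQR = 37.70 + 24.50 = 62.20.
-1.2 < 0.95 → outlier.
All remaining values lie within [0.95, 62.20].

-1.2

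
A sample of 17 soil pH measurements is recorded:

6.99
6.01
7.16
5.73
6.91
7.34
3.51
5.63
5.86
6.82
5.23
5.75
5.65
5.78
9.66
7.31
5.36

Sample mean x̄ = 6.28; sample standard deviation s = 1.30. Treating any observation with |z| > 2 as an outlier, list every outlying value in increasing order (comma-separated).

3.51, 9.66

Cutoffs at x̄ ± 2s: 6.28 ± 2·1.30 = [3.68, 8.88].
3.51: z = -2.13, |z| > 2 → outlier.
9.66: z = 2.60, |z| > 2 → outlier.
Every other value lies within [3.68, 8.88].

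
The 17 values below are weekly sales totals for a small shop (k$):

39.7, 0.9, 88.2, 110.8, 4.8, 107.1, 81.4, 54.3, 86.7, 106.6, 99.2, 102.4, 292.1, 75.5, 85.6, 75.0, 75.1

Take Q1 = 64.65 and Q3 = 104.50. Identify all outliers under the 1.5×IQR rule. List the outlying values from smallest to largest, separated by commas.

0.9, 4.8, 292.1

IQR = Q3 − Q1 = 104.50 − 64.65 = 39.85.
Lower fence = Q1 − 1.5·IQR = 64.65 − 59.775 = 4.875.
Upper fence = Q3 + 1.5·IQR = 104.50 + 59.775 = 164.275.
0.9 < 4.875 → outlier.
4.8 < 4.875 → outlier.
292.1 > 164.275 → outlier.
All remaining values lie within [4.875, 164.275].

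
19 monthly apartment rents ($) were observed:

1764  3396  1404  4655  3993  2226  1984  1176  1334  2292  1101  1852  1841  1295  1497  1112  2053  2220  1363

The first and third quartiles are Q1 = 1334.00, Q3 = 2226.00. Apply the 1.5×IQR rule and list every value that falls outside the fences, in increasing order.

IQR = Q3 − Q1 = 2226.00 − 1334.00 = 892.00.
Lower fence = Q1 − 1.5·IQR = 1334.00 − 1338.00 = -4.00.
Upper fence = Q3 + 1.5·IQR = 2226.00 + 1338.00 = 3564.00.
3993 > 3564.00 → outlier.
4655 > 3564.00 → outlier.
All remaining values lie within [-4.00, 3564.00].

3993, 4655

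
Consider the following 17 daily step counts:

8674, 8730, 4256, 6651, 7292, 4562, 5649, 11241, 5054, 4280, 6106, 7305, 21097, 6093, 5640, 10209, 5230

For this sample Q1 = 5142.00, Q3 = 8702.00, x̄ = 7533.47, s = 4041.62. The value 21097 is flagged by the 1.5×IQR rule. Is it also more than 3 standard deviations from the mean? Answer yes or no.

yes

z = (21097 − 7533.47) / 4041.62 = 3.36.
|z| = 3.36 > 3.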